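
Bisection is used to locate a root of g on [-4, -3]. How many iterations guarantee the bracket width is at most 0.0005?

11

Width after n steps is 1/2^n. Need 2^n ≥ 1/0.0005 = 2000.
2^10 = 1024 < 2000 ≤ 2^11 = 2048, so n = 11.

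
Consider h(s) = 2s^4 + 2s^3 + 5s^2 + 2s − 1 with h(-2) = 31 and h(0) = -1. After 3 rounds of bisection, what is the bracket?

[-0.75, -0.5]

m = -1, h(m) = 2 (+); new bracket [-1, 0]
m = -0.5, h(m) = -0.875 (−); new bracket [-1, -0.5]
m = -0.75, h(m) = 0.101562 (+); new bracket [-0.75, -0.5]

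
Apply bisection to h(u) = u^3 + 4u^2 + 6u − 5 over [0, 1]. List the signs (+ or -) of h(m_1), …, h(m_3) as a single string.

-++

h(0.5) = -0.875 < 0, so the root lies in [0.5, 1]
h(0.75) = 2.171875 > 0, so the root lies in [0.5, 0.75]
h(0.625) = 0.556641 > 0, so the root lies in [0.5, 0.625]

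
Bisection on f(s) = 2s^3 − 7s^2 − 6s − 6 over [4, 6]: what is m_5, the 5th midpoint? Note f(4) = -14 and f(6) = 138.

midpoint 5: f = 39 > 0 → [4, 5]
midpoint 4.5: f = 7.5 > 0 → [4, 4.5]
midpoint 4.25: f = -4.40625 < 0 → [4.25, 4.5]
midpoint 4.375: f = 1.2461 > 0 → [4.25, 4.375]
midpoint 4.3125: f = -1.6538 < 0 → [4.3125, 4.375]

4.3125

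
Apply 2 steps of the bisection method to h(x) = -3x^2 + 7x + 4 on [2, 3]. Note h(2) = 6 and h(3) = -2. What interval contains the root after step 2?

[2.75, 3]

h(2.5) = 2.75 > 0, so the root lies in [2.5, 3]
h(2.75) = 0.5625 > 0, so the root lies in [2.75, 3]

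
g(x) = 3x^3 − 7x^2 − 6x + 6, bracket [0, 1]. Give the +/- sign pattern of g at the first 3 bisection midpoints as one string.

x = 0.5 gives g = 1.625, positive; keep [0.5, 1]
x = 0.75 gives g = -1.171875, negative; keep [0.5, 0.75]
x = 0.625 gives g = 0.248047, positive; keep [0.625, 0.75]

+-+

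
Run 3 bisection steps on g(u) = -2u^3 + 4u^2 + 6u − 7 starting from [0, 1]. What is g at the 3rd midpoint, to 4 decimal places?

midpoint 0.5: g = -3.25 < 0 → [0.5, 1]
midpoint 0.75: g = -1.09375 < 0 → [0.75, 1]
midpoint 0.875: g = -0.027344 < 0 → [0.875, 1]

-0.0273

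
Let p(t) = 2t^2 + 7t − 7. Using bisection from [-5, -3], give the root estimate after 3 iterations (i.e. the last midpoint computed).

-4.25

m = -4, p(m) = -3 (−); new bracket [-5, -4]
m = -4.5, p(m) = 2 (+); new bracket [-4.5, -4]
m = -4.25, p(m) = -0.625 (−); new bracket [-4.5, -4.25]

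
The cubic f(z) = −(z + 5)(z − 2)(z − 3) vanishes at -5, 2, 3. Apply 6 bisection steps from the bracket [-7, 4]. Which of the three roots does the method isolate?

-5

midpoint -1.5: f = -55.125 < 0 → [-7, -1.5]
midpoint -4.25: f = -33.984375 < 0 → [-7, -4.25]
midpoint -5.625: f = 41.103516 > 0 → [-5.625, -4.25]
midpoint -4.9375: f = -3.4417 < 0 → [-5.625, -4.9375]
midpoint -5.28125: f = 16.9588 > 0 → [-5.28125, -4.9375]
midpoint -5.109375: f = 6.3058 > 0 → [-5.109375, -4.9375]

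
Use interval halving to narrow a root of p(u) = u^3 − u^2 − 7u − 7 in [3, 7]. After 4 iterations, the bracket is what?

midpoint 5: p = 58 > 0 → [3, 5]
midpoint 4: p = 13 > 0 → [3, 4]
midpoint 3.5: p = -0.875 < 0 → [3.5, 4]
midpoint 3.75: p = 5.4219 > 0 → [3.5, 3.75]

[3.5, 3.75]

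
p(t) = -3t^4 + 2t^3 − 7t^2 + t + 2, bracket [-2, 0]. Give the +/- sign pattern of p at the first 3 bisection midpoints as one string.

m = -1, p(m) = -11 (−); new bracket [-1, 0]
m = -0.5, p(m) = -0.6875 (−); new bracket [-0.5, 0]
m = -0.25, p(m) = 1.269531 (+); new bracket [-0.5, -0.25]

--+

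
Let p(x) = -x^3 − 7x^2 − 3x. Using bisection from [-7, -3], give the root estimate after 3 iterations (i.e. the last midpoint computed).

-6.5

m = -5, p(m) = -35 (−); new bracket [-7, -5]
m = -6, p(m) = -18 (−); new bracket [-7, -6]
m = -6.5, p(m) = -1.625 (−); new bracket [-7, -6.5]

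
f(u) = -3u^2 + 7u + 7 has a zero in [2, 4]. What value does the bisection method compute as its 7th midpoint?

3.078125

u = 3 gives f = 1, positive; keep [3, 4]
u = 3.5 gives f = -5.25, negative; keep [3, 3.5]
u = 3.25 gives f = -1.9375, negative; keep [3, 3.25]
u = 3.125 gives f = -0.4219, negative; keep [3, 3.125]
u = 3.0625 gives f = 0.3008, positive; keep [3.0625, 3.125]
u = 3.09375 gives f = -0.0576, negative; keep [3.0625, 3.09375]
u = 3.078125 gives f = 0.1223, positive; keep [3.078125, 3.09375]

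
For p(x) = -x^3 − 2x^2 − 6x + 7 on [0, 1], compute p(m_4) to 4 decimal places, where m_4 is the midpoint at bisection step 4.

x = 0.5 gives p = 3.375, positive; keep [0.5, 1]
x = 0.75 gives p = 0.953125, positive; keep [0.75, 1]
x = 0.875 gives p = -0.451172, negative; keep [0.75, 0.875]
x = 0.8125 gives p = 0.2683, positive; keep [0.8125, 0.875]

0.2683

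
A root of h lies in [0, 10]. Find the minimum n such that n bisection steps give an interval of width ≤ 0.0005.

15

Width after n steps is 10/2^n. Need 2^n ≥ 10/0.0005 = 20000.
2^14 = 16384 < 20000 ≤ 2^15 = 32768, so n = 15.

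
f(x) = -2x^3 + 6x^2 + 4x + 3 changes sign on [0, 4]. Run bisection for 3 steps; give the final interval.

[3.5, 4]

f(2) = 19 > 0, so the root lies in [2, 4]
f(3) = 15 > 0, so the root lies in [3, 4]
f(3.5) = 4.75 > 0, so the root lies in [3.5, 4]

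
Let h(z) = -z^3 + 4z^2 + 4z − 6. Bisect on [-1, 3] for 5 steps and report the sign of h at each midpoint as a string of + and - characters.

+----

z = 1 gives h = 1, positive; keep [-1, 1]
z = 0 gives h = -6, negative; keep [0, 1]
z = 0.5 gives h = -3.125, negative; keep [0.5, 1]
z = 0.75 gives h = -1.1719, negative; keep [0.75, 1]
z = 0.875 gives h = -0.1074, negative; keep [0.875, 1]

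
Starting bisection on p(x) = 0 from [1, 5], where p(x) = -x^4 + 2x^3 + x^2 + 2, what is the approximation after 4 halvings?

2.75

p(3) = -16 < 0, so the root lies in [1, 3]
p(2) = 6 > 0, so the root lies in [2, 3]
p(2.5) = 0.4375 > 0, so the root lies in [2.5, 3]
p(2.75) = -6.0352 < 0, so the root lies in [2.5, 2.75]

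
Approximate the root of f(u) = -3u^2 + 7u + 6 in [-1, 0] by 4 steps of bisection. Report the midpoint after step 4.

midpoint -0.5: f = 1.75 > 0 → [-1, -0.5]
midpoint -0.75: f = -0.9375 < 0 → [-0.75, -0.5]
midpoint -0.625: f = 0.453125 > 0 → [-0.75, -0.625]
midpoint -0.6875: f = -0.2305 < 0 → [-0.6875, -0.625]

-0.6875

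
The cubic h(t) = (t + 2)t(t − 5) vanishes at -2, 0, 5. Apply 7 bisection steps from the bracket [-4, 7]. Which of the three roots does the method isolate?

5

t = 1.5 gives h = -18.375, negative; keep [1.5, 7]
t = 4.25 gives h = -19.921875, negative; keep [4.25, 7]
t = 5.625 gives h = 26.806641, positive; keep [4.25, 5.625]
t = 4.9375 gives h = -2.1409, negative; keep [4.9375, 5.625]
t = 5.28125 gives h = 10.8152, positive; keep [4.9375, 5.28125]
t = 5.109375 gives h = 3.973, positive; keep [4.9375, 5.109375]
t = 5.0234375 gives h = 0.8269, positive; keep [4.9375, 5.0234375]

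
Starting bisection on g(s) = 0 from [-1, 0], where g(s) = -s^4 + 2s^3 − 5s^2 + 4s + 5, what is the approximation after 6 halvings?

-0.609375

midpoint -0.5: g = 1.4375 > 0 → [-1, -0.5]
midpoint -0.75: g = -1.972656 < 0 → [-0.75, -0.5]
midpoint -0.625: g = -0.093994 < 0 → [-0.625, -0.5]
midpoint -0.5625: g = 0.7119 > 0 → [-0.625, -0.5625]
midpoint -0.59375: g = 0.3194 > 0 → [-0.625, -0.59375]
midpoint -0.609375: g = 0.1154 > 0 → [-0.625, -0.609375]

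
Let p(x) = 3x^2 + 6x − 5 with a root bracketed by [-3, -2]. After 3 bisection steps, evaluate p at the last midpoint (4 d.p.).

-0.0781

p(-2.5) = -1.25 < 0, so the root lies in [-3, -2.5]
p(-2.75) = 1.1875 > 0, so the root lies in [-2.75, -2.5]
p(-2.625) = -0.078125 < 0, so the root lies in [-2.75, -2.625]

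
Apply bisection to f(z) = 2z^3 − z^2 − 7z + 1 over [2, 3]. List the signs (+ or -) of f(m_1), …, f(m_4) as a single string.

midpoint 2.5: f = 8.5 > 0 → [2, 2.5]
midpoint 2.25: f = 2.96875 > 0 → [2, 2.25]
midpoint 2.125: f = 0.800781 > 0 → [2, 2.125]
midpoint 2.0625: f = -0.144 < 0 → [2.0625, 2.125]

+++-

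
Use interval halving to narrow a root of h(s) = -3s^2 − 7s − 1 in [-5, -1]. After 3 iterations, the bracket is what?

[-2.5, -2]

m = -3, h(m) = -7 (−); new bracket [-3, -1]
m = -2, h(m) = 1 (+); new bracket [-3, -2]
m = -2.5, h(m) = -2.25 (−); new bracket [-2.5, -2]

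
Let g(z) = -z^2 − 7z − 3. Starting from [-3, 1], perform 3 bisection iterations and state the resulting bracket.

g(-1) = 3 > 0, so the root lies in [-1, 1]
g(0) = -3 < 0, so the root lies in [-1, 0]
g(-0.5) = 0.25 > 0, so the root lies in [-0.5, 0]

[-0.5, 0]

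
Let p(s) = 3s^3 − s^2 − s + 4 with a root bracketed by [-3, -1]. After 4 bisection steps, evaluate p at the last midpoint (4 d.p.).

-0.4121

m = -2, p(m) = -22 (−); new bracket [-2, -1]
m = -1.5, p(m) = -6.875 (−); new bracket [-1.5, -1]
m = -1.25, p(m) = -2.171875 (−); new bracket [-1.25, -1]
m = -1.125, p(m) = -0.4121 (−); new bracket [-1.125, -1]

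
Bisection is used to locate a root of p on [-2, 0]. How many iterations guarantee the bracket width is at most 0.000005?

19

Width after n steps is 2/2^n. Need 2^n ≥ 2/0.000005 = 400000.
2^18 = 262144 < 400000 ≤ 2^19 = 524288, so n = 19.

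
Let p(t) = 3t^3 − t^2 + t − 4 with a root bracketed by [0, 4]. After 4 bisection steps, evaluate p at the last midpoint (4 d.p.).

1.5469

midpoint 2: p = 18 > 0 → [0, 2]
midpoint 1: p = -1 < 0 → [1, 2]
midpoint 1.5: p = 5.375 > 0 → [1, 1.5]
midpoint 1.25: p = 1.5469 > 0 → [1, 1.25]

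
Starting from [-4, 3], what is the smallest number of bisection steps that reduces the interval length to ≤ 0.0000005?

Width after n steps is 7/2^n. Need 2^n ≥ 7/0.0000005 = 14000000.
2^23 = 8388608 < 14000000 ≤ 2^24 = 16777216, so n = 24.

24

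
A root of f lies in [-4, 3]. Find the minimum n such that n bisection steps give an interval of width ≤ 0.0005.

Width after n steps is 7/2^n. Need 2^n ≥ 7/0.0005 = 14000.
2^13 = 8192 < 14000 ≤ 2^14 = 16384, so n = 14.

14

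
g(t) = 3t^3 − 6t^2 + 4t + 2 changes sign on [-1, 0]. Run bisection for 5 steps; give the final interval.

t = -0.5 gives g = -1.875, negative; keep [-0.5, 0]
t = -0.25 gives g = 0.578125, positive; keep [-0.5, -0.25]
t = -0.375 gives g = -0.501953, negative; keep [-0.375, -0.25]
t = -0.3125 gives g = 0.0725, positive; keep [-0.375, -0.3125]
t = -0.34375 gives g = -0.2058, negative; keep [-0.34375, -0.3125]

[-0.34375, -0.3125]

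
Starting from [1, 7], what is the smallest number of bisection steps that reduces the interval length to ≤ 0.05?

7

Width after n steps is 6/2^n. Need 2^n ≥ 6/0.05 = 120.
2^6 = 64 < 120 ≤ 2^7 = 128, so n = 7.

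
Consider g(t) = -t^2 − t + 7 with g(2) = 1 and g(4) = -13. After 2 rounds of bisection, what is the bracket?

m = 3, g(m) = -5 (−); new bracket [2, 3]
m = 2.5, g(m) = -1.75 (−); new bracket [2, 2.5]

[2, 2.5]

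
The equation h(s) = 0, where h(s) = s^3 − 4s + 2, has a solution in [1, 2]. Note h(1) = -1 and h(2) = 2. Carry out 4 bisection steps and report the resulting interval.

midpoint 1.5: h = -0.625 < 0 → [1.5, 2]
midpoint 1.75: h = 0.359375 > 0 → [1.5, 1.75]
midpoint 1.625: h = -0.208984 < 0 → [1.625, 1.75]
midpoint 1.6875: h = 0.0554 > 0 → [1.625, 1.6875]

[1.625, 1.6875]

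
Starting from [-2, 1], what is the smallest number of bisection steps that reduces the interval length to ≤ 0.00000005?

Width after n steps is 3/2^n. Need 2^n ≥ 3/0.00000005 = 60000000.
2^25 = 33554432 < 60000000 ≤ 2^26 = 67108864, so n = 26.

26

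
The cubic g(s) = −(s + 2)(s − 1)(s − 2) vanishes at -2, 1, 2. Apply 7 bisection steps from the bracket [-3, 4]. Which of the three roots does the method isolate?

midpoint 0.5: g = -1.875 < 0 → [-3, 0.5]
midpoint -1.25: g = -5.484375 < 0 → [-3, -1.25]
midpoint -2.125: g = 1.611328 > 0 → [-2.125, -1.25]
midpoint -1.6875: g = -3.0969 < 0 → [-2.125, -1.6875]
midpoint -1.90625: g = -1.0643 < 0 → [-2.125, -1.90625]
midpoint -2.015625: g = 0.1892 > 0 → [-2.015625, -1.90625]
midpoint -1.9609375: g = -0.4581 < 0 → [-2.015625, -1.9609375]

-2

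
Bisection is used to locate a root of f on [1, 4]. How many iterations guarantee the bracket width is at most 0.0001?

Width after n steps is 3/2^n. Need 2^n ≥ 3/0.0001 = 30000.
2^14 = 16384 < 30000 ≤ 2^15 = 32768, so n = 15.

15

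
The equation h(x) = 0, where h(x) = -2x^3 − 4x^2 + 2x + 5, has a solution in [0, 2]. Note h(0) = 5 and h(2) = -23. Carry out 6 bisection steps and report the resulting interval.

[1.0625, 1.09375]

midpoint 1: h = 1 > 0 → [1, 2]
midpoint 1.5: h = -7.75 < 0 → [1, 1.5]
midpoint 1.25: h = -2.65625 < 0 → [1, 1.25]
midpoint 1.125: h = -0.6602 < 0 → [1, 1.125]
midpoint 1.0625: h = 0.2104 > 0 → [1.0625, 1.125]
midpoint 1.09375: h = -0.2145 < 0 → [1.0625, 1.09375]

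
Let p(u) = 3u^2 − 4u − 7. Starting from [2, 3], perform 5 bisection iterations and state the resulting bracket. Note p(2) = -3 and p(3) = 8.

u = 2.5 gives p = 1.75, positive; keep [2, 2.5]
u = 2.25 gives p = -0.8125, negative; keep [2.25, 2.5]
u = 2.375 gives p = 0.421875, positive; keep [2.25, 2.375]
u = 2.3125 gives p = -0.207, negative; keep [2.3125, 2.375]
u = 2.34375 gives p = 0.1045, positive; keep [2.3125, 2.34375]

[2.3125, 2.34375]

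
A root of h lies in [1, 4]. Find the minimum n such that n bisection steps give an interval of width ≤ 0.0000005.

Width after n steps is 3/2^n. Need 2^n ≥ 3/0.0000005 = 6000000.
2^22 = 4194304 < 6000000 ≤ 2^23 = 8388608, so n = 23.

23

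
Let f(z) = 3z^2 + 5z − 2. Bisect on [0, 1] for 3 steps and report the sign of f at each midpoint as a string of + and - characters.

m = 0.5, f(m) = 1.25 (+); new bracket [0, 0.5]
m = 0.25, f(m) = -0.5625 (−); new bracket [0.25, 0.5]
m = 0.375, f(m) = 0.296875 (+); new bracket [0.25, 0.375]

+-+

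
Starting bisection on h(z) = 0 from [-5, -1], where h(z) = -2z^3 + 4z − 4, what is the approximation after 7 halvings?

-1.78125

z = -3 gives h = 38, positive; keep [-3, -1]
z = -2 gives h = 4, positive; keep [-2, -1]
z = -1.5 gives h = -3.25, negative; keep [-2, -1.5]
z = -1.75 gives h = -0.2812, negative; keep [-2, -1.75]
z = -1.875 gives h = 1.6836, positive; keep [-1.875, -1.75]
z = -1.8125 gives h = 0.6587, positive; keep [-1.8125, -1.75]
z = -1.78125 gives h = 0.1783, positive; keep [-1.78125, -1.75]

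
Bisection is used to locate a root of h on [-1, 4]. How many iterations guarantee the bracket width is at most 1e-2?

Width after n steps is 5/2^n. Need 2^n ≥ 5/1e-2 = 500.
2^8 = 256 < 500 ≤ 2^9 = 512, so n = 9.

9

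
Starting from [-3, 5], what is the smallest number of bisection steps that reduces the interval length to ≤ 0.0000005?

24

Width after n steps is 8/2^n. Need 2^n ≥ 8/0.0000005 = 16000000.
2^23 = 8388608 < 16000000 ≤ 2^24 = 16777216, so n = 24.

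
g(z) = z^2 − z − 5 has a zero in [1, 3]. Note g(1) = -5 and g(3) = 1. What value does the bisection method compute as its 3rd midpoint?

m = 2, g(m) = -3 (−); new bracket [2, 3]
m = 2.5, g(m) = -1.25 (−); new bracket [2.5, 3]
m = 2.75, g(m) = -0.1875 (−); new bracket [2.75, 3]

2.75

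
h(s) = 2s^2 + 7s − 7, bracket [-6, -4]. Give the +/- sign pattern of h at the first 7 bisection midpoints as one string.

m = -5, h(m) = 8 (+); new bracket [-5, -4]
m = -4.5, h(m) = 2 (+); new bracket [-4.5, -4]
m = -4.25, h(m) = -0.625 (−); new bracket [-4.5, -4.25]
m = -4.375, h(m) = 0.6562 (+); new bracket [-4.375, -4.25]
m = -4.3125, h(m) = 0.0078 (+); new bracket [-4.3125, -4.25]
m = -4.28125, h(m) = -0.3105 (−); new bracket [-4.3125, -4.28125]
m = -4.296875, h(m) = -0.1519 (−); new bracket [-4.3125, -4.296875]

++-++--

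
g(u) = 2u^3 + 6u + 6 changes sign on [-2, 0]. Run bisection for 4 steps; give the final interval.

[-0.875, -0.75]

g(-1) = -2 < 0, so the root lies in [-1, 0]
g(-0.5) = 2.75 > 0, so the root lies in [-1, -0.5]
g(-0.75) = 0.65625 > 0, so the root lies in [-1, -0.75]
g(-0.875) = -0.5898 < 0, so the root lies in [-0.875, -0.75]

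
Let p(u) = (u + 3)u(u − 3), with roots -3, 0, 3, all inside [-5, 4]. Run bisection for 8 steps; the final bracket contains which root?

-3

m = -0.5, p(m) = 4.375 (+); new bracket [-5, -0.5]
m = -2.75, p(m) = 3.953125 (+); new bracket [-5, -2.75]
m = -3.875, p(m) = -23.310547 (−); new bracket [-3.875, -2.75]
m = -3.3125, p(m) = -6.5344 (−); new bracket [-3.3125, -2.75]
m = -3.03125, p(m) = -0.5713 (−); new bracket [-3.03125, -2.75]
m = -2.890625, p(m) = 1.8624 (+); new bracket [-3.03125, -2.890625]
m = -2.9609375, p(m) = 0.6895 (+); new bracket [-3.03125, -2.9609375]
m = -2.99609375, p(m) = 0.0702 (+); new bracket [-3.03125, -2.99609375]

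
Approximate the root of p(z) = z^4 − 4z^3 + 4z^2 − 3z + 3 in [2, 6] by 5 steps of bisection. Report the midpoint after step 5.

2.875

z = 4 gives p = 55, positive; keep [2, 4]
z = 3 gives p = 3, positive; keep [2, 3]
z = 2.5 gives p = -2.9375, negative; keep [2.5, 3]
z = 2.75 gives p = -0.9961, negative; keep [2.75, 3]
z = 2.875 gives p = 0.7034, positive; keep [2.75, 2.875]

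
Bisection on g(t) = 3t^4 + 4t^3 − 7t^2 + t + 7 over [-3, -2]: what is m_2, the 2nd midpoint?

-2.25

t = -2.5 gives g = 15.4375, positive; keep [-2.5, -2]
t = -2.25 gives g = 0.636719, positive; keep [-2.25, -2]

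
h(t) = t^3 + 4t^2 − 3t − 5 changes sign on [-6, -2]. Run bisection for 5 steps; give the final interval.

[-4.5, -4.375]

midpoint -4: h = 7 > 0 → [-6, -4]
midpoint -5: h = -15 < 0 → [-5, -4]
midpoint -4.5: h = -1.625 < 0 → [-4.5, -4]
midpoint -4.25: h = 3.2344 > 0 → [-4.5, -4.25]
midpoint -4.375: h = 0.9473 > 0 → [-4.5, -4.375]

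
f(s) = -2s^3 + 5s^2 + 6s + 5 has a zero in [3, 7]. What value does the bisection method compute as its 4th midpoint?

s = 5 gives f = -90, negative; keep [3, 5]
s = 4 gives f = -19, negative; keep [3, 4]
s = 3.5 gives f = 1.5, positive; keep [3.5, 4]
s = 3.75 gives f = -7.6562, negative; keep [3.5, 3.75]

3.75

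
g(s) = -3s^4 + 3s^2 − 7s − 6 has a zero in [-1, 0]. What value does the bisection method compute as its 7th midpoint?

g(-0.5) = -1.9375 < 0, so the root lies in [-1, -0.5]
g(-0.75) = -0.011719 < 0, so the root lies in [-1, -0.75]
g(-0.875) = 0.66333 > 0, so the root lies in [-0.875, -0.75]
g(-0.8125) = 0.3605 > 0, so the root lies in [-0.8125, -0.75]
g(-0.78125) = 0.1822 > 0, so the root lies in [-0.78125, -0.75]
g(-0.765625) = 0.0871 > 0, so the root lies in [-0.765625, -0.75]
g(-0.7578125) = 0.0381 > 0, so the root lies in [-0.7578125, -0.75]

-0.7578125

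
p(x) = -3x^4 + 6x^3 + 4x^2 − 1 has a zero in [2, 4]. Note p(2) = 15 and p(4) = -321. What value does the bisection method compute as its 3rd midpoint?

2.75

x = 3 gives p = -46, negative; keep [2, 3]
x = 2.5 gives p = 0.5625, positive; keep [2.5, 3]
x = 2.75 gives p = -17.542969, negative; keep [2.5, 2.75]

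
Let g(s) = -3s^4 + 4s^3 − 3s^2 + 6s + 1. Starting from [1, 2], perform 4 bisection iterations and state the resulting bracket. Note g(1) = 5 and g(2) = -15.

g(1.5) = 1.5625 > 0, so the root lies in [1.5, 2]
g(1.75) = -4.386719 < 0, so the root lies in [1.5, 1.75]
g(1.625) = -0.926514 < 0, so the root lies in [1.5, 1.625]
g(1.5625) = 0.4282 > 0, so the root lies in [1.5625, 1.625]

[1.5625, 1.625]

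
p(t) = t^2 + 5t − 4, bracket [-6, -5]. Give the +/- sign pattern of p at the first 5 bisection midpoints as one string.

-+--+

t = -5.5 gives p = -1.25, negative; keep [-6, -5.5]
t = -5.75 gives p = 0.3125, positive; keep [-5.75, -5.5]
t = -5.625 gives p = -0.484375, negative; keep [-5.75, -5.625]
t = -5.6875 gives p = -0.0898, negative; keep [-5.75, -5.6875]
t = -5.71875 gives p = 0.1104, positive; keep [-5.71875, -5.6875]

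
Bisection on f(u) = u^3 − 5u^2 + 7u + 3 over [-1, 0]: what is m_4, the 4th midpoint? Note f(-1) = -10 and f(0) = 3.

u = -0.5 gives f = -1.875, negative; keep [-0.5, 0]
u = -0.25 gives f = 0.921875, positive; keep [-0.5, -0.25]
u = -0.375 gives f = -0.380859, negative; keep [-0.375, -0.25]
u = -0.3125 gives f = 0.2937, positive; keep [-0.375, -0.3125]

-0.3125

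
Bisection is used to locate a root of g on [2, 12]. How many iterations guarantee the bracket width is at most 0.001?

Width after n steps is 10/2^n. Need 2^n ≥ 10/0.001 = 10000.
2^13 = 8192 < 10000 ≤ 2^14 = 16384, so n = 14.

14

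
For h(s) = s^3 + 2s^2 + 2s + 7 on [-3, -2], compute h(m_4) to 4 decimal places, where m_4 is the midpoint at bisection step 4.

s = -2.5 gives h = -1.125, negative; keep [-2.5, -2]
s = -2.25 gives h = 1.234375, positive; keep [-2.5, -2.25]
s = -2.375 gives h = 0.134766, positive; keep [-2.5, -2.375]
s = -2.4375 gives h = -0.4744, negative; keep [-2.4375, -2.375]

-0.4744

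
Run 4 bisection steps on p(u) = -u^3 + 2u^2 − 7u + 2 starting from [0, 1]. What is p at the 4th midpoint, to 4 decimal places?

midpoint 0.5: p = -1.125 < 0 → [0, 0.5]
midpoint 0.25: p = 0.359375 > 0 → [0.25, 0.5]
midpoint 0.375: p = -0.396484 < 0 → [0.25, 0.375]
midpoint 0.3125: p = -0.0227 < 0 → [0.25, 0.3125]

-0.0227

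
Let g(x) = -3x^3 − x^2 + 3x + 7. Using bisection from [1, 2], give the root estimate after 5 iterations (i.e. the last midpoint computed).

1.46875

g(1.5) = -0.875 < 0, so the root lies in [1, 1.5]
g(1.25) = 3.328125 > 0, so the root lies in [1.25, 1.5]
g(1.375) = 1.435547 > 0, so the root lies in [1.375, 1.5]
g(1.4375) = 0.3347 > 0, so the root lies in [1.4375, 1.5]
g(1.46875) = -0.2563 < 0, so the root lies in [1.4375, 1.46875]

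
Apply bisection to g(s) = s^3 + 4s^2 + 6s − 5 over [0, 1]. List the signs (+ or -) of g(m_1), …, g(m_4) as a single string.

-++-

m = 0.5, g(m) = -0.875 (−); new bracket [0.5, 1]
m = 0.75, g(m) = 2.171875 (+); new bracket [0.5, 0.75]
m = 0.625, g(m) = 0.556641 (+); new bracket [0.5, 0.625]
m = 0.5625, g(m) = -0.1814 (−); new bracket [0.5625, 0.625]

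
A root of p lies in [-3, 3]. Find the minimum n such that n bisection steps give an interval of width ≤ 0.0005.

14

Width after n steps is 6/2^n. Need 2^n ≥ 6/0.0005 = 12000.
2^13 = 8192 < 12000 ≤ 2^14 = 16384, so n = 14.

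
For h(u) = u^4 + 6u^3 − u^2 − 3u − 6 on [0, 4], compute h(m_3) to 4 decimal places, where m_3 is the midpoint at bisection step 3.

12.5625

u = 2 gives h = 48, positive; keep [0, 2]
u = 1 gives h = -3, negative; keep [1, 2]
u = 1.5 gives h = 12.5625, positive; keep [1, 1.5]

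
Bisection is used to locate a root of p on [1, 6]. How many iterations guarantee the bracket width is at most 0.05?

7

Width after n steps is 5/2^n. Need 2^n ≥ 5/0.05 = 100.
2^6 = 64 < 100 ≤ 2^7 = 128, so n = 7.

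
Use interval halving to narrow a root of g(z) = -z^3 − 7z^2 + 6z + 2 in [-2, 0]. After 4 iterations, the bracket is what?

[-0.375, -0.25]

g(-1) = -10 < 0, so the root lies in [-1, 0]
g(-0.5) = -2.625 < 0, so the root lies in [-0.5, 0]
g(-0.25) = 0.078125 > 0, so the root lies in [-0.5, -0.25]
g(-0.375) = -1.1816 < 0, so the root lies in [-0.375, -0.25]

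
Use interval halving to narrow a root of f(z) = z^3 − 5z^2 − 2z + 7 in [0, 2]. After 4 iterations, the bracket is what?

z = 1 gives f = 1, positive; keep [1, 2]
z = 1.5 gives f = -3.875, negative; keep [1, 1.5]
z = 1.25 gives f = -1.359375, negative; keep [1, 1.25]
z = 1.125 gives f = -0.1543, negative; keep [1, 1.125]

[1, 1.125]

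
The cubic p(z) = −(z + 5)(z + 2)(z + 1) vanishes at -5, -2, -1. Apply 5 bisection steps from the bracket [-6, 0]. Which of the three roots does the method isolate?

m = -3, p(m) = -4 (−); new bracket [-6, -3]
m = -4.5, p(m) = -4.375 (−); new bracket [-6, -4.5]
m = -5.25, p(m) = 3.453125 (+); new bracket [-5.25, -4.5]
m = -4.875, p(m) = -1.3926 (−); new bracket [-5.25, -4.875]
m = -5.0625, p(m) = 0.7776 (+); new bracket [-5.0625, -4.875]

-5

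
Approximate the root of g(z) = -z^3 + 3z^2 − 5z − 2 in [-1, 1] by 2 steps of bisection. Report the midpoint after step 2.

-0.5

g(0) = -2 < 0, so the root lies in [-1, 0]
g(-0.5) = 1.375 > 0, so the root lies in [-0.5, 0]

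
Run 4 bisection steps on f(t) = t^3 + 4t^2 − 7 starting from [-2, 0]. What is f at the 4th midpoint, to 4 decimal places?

0.4707

midpoint -1: f = -4 < 0 → [-2, -1]
midpoint -1.5: f = -1.375 < 0 → [-2, -1.5]
midpoint -1.75: f = -0.109375 < 0 → [-2, -1.75]
midpoint -1.875: f = 0.4707 > 0 → [-1.875, -1.75]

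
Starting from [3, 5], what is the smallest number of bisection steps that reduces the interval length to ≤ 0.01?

8

Width after n steps is 2/2^n. Need 2^n ≥ 2/0.01 = 200.
2^7 = 128 < 200 ≤ 2^8 = 256, so n = 8.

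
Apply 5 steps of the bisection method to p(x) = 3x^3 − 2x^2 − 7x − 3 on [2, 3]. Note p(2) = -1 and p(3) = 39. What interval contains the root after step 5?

[2.03125, 2.0625]

p(2.5) = 13.875 > 0, so the root lies in [2, 2.5]
p(2.25) = 5.296875 > 0, so the root lies in [2, 2.25]
p(2.125) = 1.880859 > 0, so the root lies in [2, 2.125]
p(2.0625) = 0.3757 > 0, so the root lies in [2, 2.0625]
p(2.03125) = -0.328 < 0, so the root lies in [2.03125, 2.0625]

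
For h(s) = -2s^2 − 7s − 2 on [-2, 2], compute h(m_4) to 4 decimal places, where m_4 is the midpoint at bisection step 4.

midpoint 0: h = -2 < 0 → [-2, 0]
midpoint -1: h = 3 > 0 → [-1, 0]
midpoint -0.5: h = 1 > 0 → [-0.5, 0]
midpoint -0.25: h = -0.375 < 0 → [-0.5, -0.25]

-0.3750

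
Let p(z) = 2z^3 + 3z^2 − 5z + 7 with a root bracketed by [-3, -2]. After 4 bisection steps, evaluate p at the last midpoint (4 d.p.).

midpoint -2.5: p = 7 > 0 → [-3, -2.5]
midpoint -2.75: p = 1.84375 > 0 → [-3, -2.75]
midpoint -2.875: p = -1.355469 < 0 → [-2.875, -2.75]
midpoint -2.8125: p = 0.2983 > 0 → [-2.875, -2.8125]

0.2983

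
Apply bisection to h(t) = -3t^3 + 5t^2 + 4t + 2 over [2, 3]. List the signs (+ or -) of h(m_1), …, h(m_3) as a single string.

midpoint 2.5: h = -3.625 < 0 → [2, 2.5]
midpoint 2.25: h = 2.140625 > 0 → [2.25, 2.5]
midpoint 2.375: h = -0.486328 < 0 → [2.25, 2.375]

-+-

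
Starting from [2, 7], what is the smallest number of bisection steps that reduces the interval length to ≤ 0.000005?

20

Width after n steps is 5/2^n. Need 2^n ≥ 5/0.000005 = 1000000.
2^19 = 524288 < 1000000 ≤ 2^20 = 1048576, so n = 20.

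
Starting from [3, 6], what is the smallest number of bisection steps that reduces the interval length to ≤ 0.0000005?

23

Width after n steps is 3/2^n. Need 2^n ≥ 3/0.0000005 = 6000000.
2^22 = 4194304 < 6000000 ≤ 2^23 = 8388608, so n = 23.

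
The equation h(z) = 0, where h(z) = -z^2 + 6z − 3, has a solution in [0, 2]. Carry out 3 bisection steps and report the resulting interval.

[0.5, 0.75]

h(1) = 2 > 0, so the root lies in [0, 1]
h(0.5) = -0.25 < 0, so the root lies in [0.5, 1]
h(0.75) = 0.9375 > 0, so the root lies in [0.5, 0.75]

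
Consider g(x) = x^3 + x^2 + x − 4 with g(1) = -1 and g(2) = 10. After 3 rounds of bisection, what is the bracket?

[1.125, 1.25]

x = 1.5 gives g = 3.125, positive; keep [1, 1.5]
x = 1.25 gives g = 0.765625, positive; keep [1, 1.25]
x = 1.125 gives g = -0.185547, negative; keep [1.125, 1.25]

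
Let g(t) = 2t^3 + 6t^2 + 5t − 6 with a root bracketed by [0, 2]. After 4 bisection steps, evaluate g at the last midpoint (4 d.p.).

t = 1 gives g = 7, positive; keep [0, 1]
t = 0.5 gives g = -1.75, negative; keep [0.5, 1]
t = 0.75 gives g = 1.96875, positive; keep [0.5, 0.75]
t = 0.625 gives g = -0.043, negative; keep [0.625, 0.75]

-0.0430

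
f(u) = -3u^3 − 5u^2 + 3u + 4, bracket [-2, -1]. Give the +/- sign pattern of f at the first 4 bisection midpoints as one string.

m = -1.5, f(m) = -1.625 (−); new bracket [-2, -1.5]
m = -1.75, f(m) = -0.484375 (−); new bracket [-2, -1.75]
m = -1.875, f(m) = 0.572266 (+); new bracket [-1.875, -1.75]
m = -1.8125, f(m) = -0.0002 (−); new bracket [-1.875, -1.8125]

--+-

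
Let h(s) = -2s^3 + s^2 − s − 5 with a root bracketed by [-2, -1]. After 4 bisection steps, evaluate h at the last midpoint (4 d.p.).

m = -1.5, h(m) = 5.5 (+); new bracket [-1.5, -1]
m = -1.25, h(m) = 1.71875 (+); new bracket [-1.25, -1]
m = -1.125, h(m) = 0.238281 (+); new bracket [-1.125, -1]
m = -1.0625, h(m) = -0.4097 (−); new bracket [-1.125, -1.0625]

-0.4097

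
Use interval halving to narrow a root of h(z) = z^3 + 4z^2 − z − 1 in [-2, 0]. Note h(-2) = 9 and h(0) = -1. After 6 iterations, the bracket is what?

[-0.4375, -0.40625]

m = -1, h(m) = 3 (+); new bracket [-1, 0]
m = -0.5, h(m) = 0.375 (+); new bracket [-0.5, 0]
m = -0.25, h(m) = -0.515625 (−); new bracket [-0.5, -0.25]
m = -0.375, h(m) = -0.1152 (−); new bracket [-0.5, -0.375]
m = -0.4375, h(m) = 0.1194 (+); new bracket [-0.4375, -0.375]
m = -0.40625, h(m) = -0.0006 (−); new bracket [-0.4375, -0.40625]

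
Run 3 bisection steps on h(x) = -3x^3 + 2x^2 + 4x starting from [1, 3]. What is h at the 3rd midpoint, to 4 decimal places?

m = 2, h(m) = -8 (−); new bracket [1, 2]
m = 1.5, h(m) = 0.375 (+); new bracket [1.5, 2]
m = 1.75, h(m) = -2.953125 (−); new bracket [1.5, 1.75]

-2.9531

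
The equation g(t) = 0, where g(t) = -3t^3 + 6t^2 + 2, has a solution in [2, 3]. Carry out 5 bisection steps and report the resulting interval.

t = 2.5 gives g = -7.375, negative; keep [2, 2.5]
t = 2.25 gives g = -1.796875, negative; keep [2, 2.25]
t = 2.125 gives g = 0.306641, positive; keep [2.125, 2.25]
t = 2.1875 gives g = -0.6917, negative; keep [2.125, 2.1875]
t = 2.15625 gives g = -0.1794, negative; keep [2.125, 2.15625]

[2.125, 2.15625]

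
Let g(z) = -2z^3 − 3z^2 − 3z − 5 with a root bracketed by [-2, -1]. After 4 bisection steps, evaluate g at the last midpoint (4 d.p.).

midpoint -1.5: g = -0.5 < 0 → [-2, -1.5]
midpoint -1.75: g = 1.78125 > 0 → [-1.75, -1.5]
midpoint -1.625: g = 0.535156 > 0 → [-1.625, -1.5]
midpoint -1.5625: g = -0.0073 < 0 → [-1.625, -1.5625]

-0.0073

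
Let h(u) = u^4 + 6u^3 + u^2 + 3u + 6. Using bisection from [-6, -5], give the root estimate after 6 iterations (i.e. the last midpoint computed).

h(-5.5) = -63.4375 < 0, so the root lies in [-6, -5.5]
h(-5.75) = -25.714844 < 0, so the root lies in [-6, -5.75]
h(-5.875) = -2.456787 < 0, so the root lies in [-6, -5.875]
h(-5.9375) = 10.3589 > 0, so the root lies in [-5.9375, -5.875]
h(-5.90625) = 3.8495 > 0, so the root lies in [-5.90625, -5.875]
h(-5.890625) = 0.6712 > 0, so the root lies in [-5.890625, -5.875]

-5.890625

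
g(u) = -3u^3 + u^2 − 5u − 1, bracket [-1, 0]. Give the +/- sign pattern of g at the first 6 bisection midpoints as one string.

++--++

g(-0.5) = 2.125 > 0, so the root lies in [-0.5, 0]
g(-0.25) = 0.359375 > 0, so the root lies in [-0.25, 0]
g(-0.125) = -0.353516 < 0, so the root lies in [-0.25, -0.125]
g(-0.1875) = -0.0076 < 0, so the root lies in [-0.25, -0.1875]
g(-0.21875) = 0.173 > 0, so the root lies in [-0.21875, -0.1875]
g(-0.203125) = 0.082 > 0, so the root lies in [-0.203125, -0.1875]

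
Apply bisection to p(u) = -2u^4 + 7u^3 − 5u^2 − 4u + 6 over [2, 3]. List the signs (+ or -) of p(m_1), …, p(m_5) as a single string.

midpoint 2.5: p = -4 < 0 → [2, 2.5]
midpoint 2.25: p = 0.164062 > 0 → [2.25, 2.5]
midpoint 2.375: p = -1.561035 < 0 → [2.25, 2.375]
midpoint 2.3125: p = -0.618 < 0 → [2.25, 2.3125]
midpoint 2.28125: p = -0.2079 < 0 → [2.25, 2.28125]

-+---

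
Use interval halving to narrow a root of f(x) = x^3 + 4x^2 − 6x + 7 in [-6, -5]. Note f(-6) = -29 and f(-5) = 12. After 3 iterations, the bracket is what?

x = -5.5 gives f = -5.375, negative; keep [-5.5, -5]
x = -5.25 gives f = 4.046875, positive; keep [-5.5, -5.25]
x = -5.375 gives f = -0.474609, negative; keep [-5.375, -5.25]

[-5.375, -5.25]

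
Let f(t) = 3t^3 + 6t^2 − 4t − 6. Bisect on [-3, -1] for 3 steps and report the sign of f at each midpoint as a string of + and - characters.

f(-2) = 2 > 0, so the root lies in [-3, -2]
f(-2.5) = -5.375 < 0, so the root lies in [-2.5, -2]
f(-2.25) = -0.796875 < 0, so the root lies in [-2.25, -2]

+--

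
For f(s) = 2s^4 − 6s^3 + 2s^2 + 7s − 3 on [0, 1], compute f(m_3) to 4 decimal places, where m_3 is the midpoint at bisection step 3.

-0.3706

s = 0.5 gives f = 0.375, positive; keep [0, 0.5]
s = 0.25 gives f = -1.210938, negative; keep [0.25, 0.5]
s = 0.375 gives f = -0.370605, negative; keep [0.375, 0.5]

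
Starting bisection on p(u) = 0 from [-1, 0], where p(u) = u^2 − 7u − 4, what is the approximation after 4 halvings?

-0.5625

p(-0.5) = -0.25 < 0, so the root lies in [-1, -0.5]
p(-0.75) = 1.8125 > 0, so the root lies in [-0.75, -0.5]
p(-0.625) = 0.765625 > 0, so the root lies in [-0.625, -0.5]
p(-0.5625) = 0.2539 > 0, so the root lies in [-0.5625, -0.5]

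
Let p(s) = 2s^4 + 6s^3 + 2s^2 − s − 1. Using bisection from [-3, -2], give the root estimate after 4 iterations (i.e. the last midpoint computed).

p(-2.5) = -1.625 < 0, so the root lies in [-3, -2.5]
p(-2.75) = 6.476562 > 0, so the root lies in [-2.75, -2.5]
p(-2.625) = 1.840332 > 0, so the root lies in [-2.625, -2.5]
p(-2.5625) = -0.0278 < 0, so the root lies in [-2.625, -2.5625]

-2.5625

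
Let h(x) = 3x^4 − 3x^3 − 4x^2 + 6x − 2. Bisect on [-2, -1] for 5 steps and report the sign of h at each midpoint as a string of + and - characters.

+-+--

m = -1.5, h(m) = 5.3125 (+); new bracket [-1.5, -1]
m = -1.25, h(m) = -2.566406 (−); new bracket [-1.5, -1.25]
m = -1.375, h(m) = 0.709717 (+); new bracket [-1.375, -1.25]
m = -1.3125, h(m) = -1.08 (−); new bracket [-1.375, -1.3125]
m = -1.34375, h(m) = -0.2248 (−); new bracket [-1.375, -1.34375]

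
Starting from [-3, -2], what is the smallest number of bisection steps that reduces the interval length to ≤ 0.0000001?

24

Width after n steps is 1/2^n. Need 2^n ≥ 1/0.0000001 = 10000000.
2^23 = 8388608 < 10000000 ≤ 2^24 = 16777216, so n = 24.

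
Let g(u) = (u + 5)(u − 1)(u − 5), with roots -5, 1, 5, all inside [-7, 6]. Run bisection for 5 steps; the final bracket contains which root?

midpoint -0.5: g = 37.125 > 0 → [-7, -0.5]
midpoint -3.75: g = 51.953125 > 0 → [-7, -3.75]
midpoint -5.375: g = -24.802734 < 0 → [-5.375, -3.75]
midpoint -4.5625: g = 23.2712 > 0 → [-5.375, -4.5625]
midpoint -4.96875: g = 1.8594 > 0 → [-5.375, -4.96875]

-5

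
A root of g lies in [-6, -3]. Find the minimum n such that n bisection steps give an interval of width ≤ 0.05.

6

Width after n steps is 3/2^n. Need 2^n ≥ 3/0.05 = 60.
2^5 = 32 < 60 ≤ 2^6 = 64, so n = 6.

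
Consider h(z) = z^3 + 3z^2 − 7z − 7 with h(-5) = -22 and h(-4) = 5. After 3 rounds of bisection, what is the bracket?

m = -4.5, h(m) = -5.875 (−); new bracket [-4.5, -4]
m = -4.25, h(m) = 0.171875 (+); new bracket [-4.5, -4.25]
m = -4.375, h(m) = -2.693359 (−); new bracket [-4.375, -4.25]

[-4.375, -4.25]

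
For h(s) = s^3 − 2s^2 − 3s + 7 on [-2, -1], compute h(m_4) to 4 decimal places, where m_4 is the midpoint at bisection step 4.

s = -1.5 gives h = 3.625, positive; keep [-2, -1.5]
s = -1.75 gives h = 0.765625, positive; keep [-2, -1.75]
s = -1.875 gives h = -0.998047, negative; keep [-1.875, -1.75]
s = -1.8125 gives h = -0.0872, negative; keep [-1.8125, -1.75]

-0.0872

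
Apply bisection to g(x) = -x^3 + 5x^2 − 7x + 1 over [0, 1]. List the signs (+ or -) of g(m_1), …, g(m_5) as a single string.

m = 0.5, g(m) = -1.375 (−); new bracket [0, 0.5]
m = 0.25, g(m) = -0.453125 (−); new bracket [0, 0.25]
m = 0.125, g(m) = 0.201172 (+); new bracket [0.125, 0.25]
m = 0.1875, g(m) = -0.1433 (−); new bracket [0.125, 0.1875]
m = 0.15625, g(m) = 0.0245 (+); new bracket [0.15625, 0.1875]

--+-+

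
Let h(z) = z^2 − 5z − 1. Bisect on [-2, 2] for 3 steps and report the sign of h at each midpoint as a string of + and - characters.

z = 0 gives h = -1, negative; keep [-2, 0]
z = -1 gives h = 5, positive; keep [-1, 0]
z = -0.5 gives h = 1.75, positive; keep [-0.5, 0]

-++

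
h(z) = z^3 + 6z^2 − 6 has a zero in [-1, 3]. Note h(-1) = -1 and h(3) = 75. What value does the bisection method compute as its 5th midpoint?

0.875

m = 1, h(m) = 1 (+); new bracket [-1, 1]
m = 0, h(m) = -6 (−); new bracket [0, 1]
m = 0.5, h(m) = -4.375 (−); new bracket [0.5, 1]
m = 0.75, h(m) = -2.2031 (−); new bracket [0.75, 1]
m = 0.875, h(m) = -0.7363 (−); new bracket [0.875, 1]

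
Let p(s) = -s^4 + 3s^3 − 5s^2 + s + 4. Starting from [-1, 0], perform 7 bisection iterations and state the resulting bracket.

m = -0.5, p(m) = 1.8125 (+); new bracket [-1, -0.5]
m = -0.75, p(m) = -1.144531 (−); new bracket [-0.75, -0.5]
m = -0.625, p(m) = 0.536865 (+); new bracket [-0.75, -0.625]
m = -0.6875, p(m) = -0.249 (−); new bracket [-0.6875, -0.625]
m = -0.65625, p(m) = 0.1571 (+); new bracket [-0.6875, -0.65625]
m = -0.671875, p(m) = -0.0426 (−); new bracket [-0.671875, -0.65625]
m = -0.6640625, p(m) = 0.0581 (+); new bracket [-0.671875, -0.6640625]

[-0.671875, -0.6640625]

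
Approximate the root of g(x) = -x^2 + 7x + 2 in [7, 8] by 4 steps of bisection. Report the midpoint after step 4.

7.3125

x = 7.5 gives g = -1.75, negative; keep [7, 7.5]
x = 7.25 gives g = 0.1875, positive; keep [7.25, 7.5]
x = 7.375 gives g = -0.765625, negative; keep [7.25, 7.375]
x = 7.3125 gives g = -0.2852, negative; keep [7.25, 7.3125]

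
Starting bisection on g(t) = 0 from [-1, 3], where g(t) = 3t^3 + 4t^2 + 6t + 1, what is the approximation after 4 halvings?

t = 1 gives g = 14, positive; keep [-1, 1]
t = 0 gives g = 1, positive; keep [-1, 0]
t = -0.5 gives g = -1.375, negative; keep [-0.5, 0]
t = -0.25 gives g = -0.2969, negative; keep [-0.25, 0]

-0.25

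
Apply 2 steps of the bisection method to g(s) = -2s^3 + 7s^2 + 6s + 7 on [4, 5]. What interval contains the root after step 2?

m = 4.5, g(m) = -6.5 (−); new bracket [4, 4.5]
m = 4.25, g(m) = 5.40625 (+); new bracket [4.25, 4.5]

[4.25, 4.5]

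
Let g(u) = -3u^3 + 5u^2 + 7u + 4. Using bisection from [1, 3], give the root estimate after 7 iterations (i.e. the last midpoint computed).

2.703125

m = 2, g(m) = 14 (+); new bracket [2, 3]
m = 2.5, g(m) = 5.875 (+); new bracket [2.5, 3]
m = 2.75, g(m) = -1.328125 (−); new bracket [2.5, 2.75]
m = 2.625, g(m) = 2.5645 (+); new bracket [2.625, 2.75]
m = 2.6875, g(m) = 0.6931 (+); new bracket [2.6875, 2.75]
m = 2.71875, g(m) = -0.2985 (−); new bracket [2.6875, 2.71875]
m = 2.703125, g(m) = 0.202 (+); new bracket [2.703125, 2.71875]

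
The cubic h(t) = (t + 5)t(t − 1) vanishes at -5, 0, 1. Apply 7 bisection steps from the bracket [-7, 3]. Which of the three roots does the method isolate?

h(-2) = 18 > 0, so the root lies in [-7, -2]
h(-4.5) = 12.375 > 0, so the root lies in [-7, -4.5]
h(-5.75) = -29.109375 < 0, so the root lies in [-5.75, -4.5]
h(-5.125) = -3.9238 < 0, so the root lies in [-5.125, -4.5]
h(-4.8125) = 5.2449 > 0, so the root lies in [-5.125, -4.8125]
h(-4.96875) = 0.9268 > 0, so the root lies in [-5.125, -4.96875]
h(-5.046875) = -1.4305 < 0, so the root lies in [-5.046875, -4.96875]

-5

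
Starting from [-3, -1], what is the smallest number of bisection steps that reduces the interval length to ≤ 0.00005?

Width after n steps is 2/2^n. Need 2^n ≥ 2/0.00005 = 40000.
2^15 = 32768 < 40000 ≤ 2^16 = 65536, so n = 16.

16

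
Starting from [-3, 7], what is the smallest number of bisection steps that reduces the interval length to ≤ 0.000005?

21

Width after n steps is 10/2^n. Need 2^n ≥ 10/0.000005 = 2000000.
2^20 = 1048576 < 2000000 ≤ 2^21 = 2097152, so n = 21.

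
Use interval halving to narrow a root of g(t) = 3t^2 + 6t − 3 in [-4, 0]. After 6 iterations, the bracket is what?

g(-2) = -3 < 0, so the root lies in [-4, -2]
g(-3) = 6 > 0, so the root lies in [-3, -2]
g(-2.5) = 0.75 > 0, so the root lies in [-2.5, -2]
g(-2.25) = -1.3125 < 0, so the root lies in [-2.5, -2.25]
g(-2.375) = -0.3281 < 0, so the root lies in [-2.5, -2.375]
g(-2.4375) = 0.1992 > 0, so the root lies in [-2.4375, -2.375]

[-2.4375, -2.375]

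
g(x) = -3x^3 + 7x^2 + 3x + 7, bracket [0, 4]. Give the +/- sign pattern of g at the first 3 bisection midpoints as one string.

m = 2, g(m) = 17 (+); new bracket [2, 4]
m = 3, g(m) = -2 (−); new bracket [2, 3]
m = 2.5, g(m) = 11.375 (+); new bracket [2.5, 3]

+-+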